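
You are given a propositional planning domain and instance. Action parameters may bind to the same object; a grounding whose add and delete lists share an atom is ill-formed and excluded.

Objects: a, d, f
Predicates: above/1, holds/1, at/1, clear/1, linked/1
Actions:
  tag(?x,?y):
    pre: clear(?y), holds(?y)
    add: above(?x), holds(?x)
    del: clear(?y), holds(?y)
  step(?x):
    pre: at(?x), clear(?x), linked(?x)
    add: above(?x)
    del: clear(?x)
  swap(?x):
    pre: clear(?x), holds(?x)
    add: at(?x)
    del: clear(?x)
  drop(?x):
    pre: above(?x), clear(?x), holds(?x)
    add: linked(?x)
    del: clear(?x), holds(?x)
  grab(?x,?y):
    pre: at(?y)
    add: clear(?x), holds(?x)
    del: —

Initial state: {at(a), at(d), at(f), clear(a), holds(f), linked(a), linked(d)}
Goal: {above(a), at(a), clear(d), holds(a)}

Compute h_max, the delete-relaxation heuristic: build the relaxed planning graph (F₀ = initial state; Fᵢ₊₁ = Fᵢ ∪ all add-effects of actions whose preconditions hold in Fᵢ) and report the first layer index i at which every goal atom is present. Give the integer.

F0 = init (7 atoms)
F1 = F0 ∪ {above(a), clear(d), clear(f), holds(a), holds(d)}  (12 atoms)
goal ⊆ F1  ⇒  h_max = 1

1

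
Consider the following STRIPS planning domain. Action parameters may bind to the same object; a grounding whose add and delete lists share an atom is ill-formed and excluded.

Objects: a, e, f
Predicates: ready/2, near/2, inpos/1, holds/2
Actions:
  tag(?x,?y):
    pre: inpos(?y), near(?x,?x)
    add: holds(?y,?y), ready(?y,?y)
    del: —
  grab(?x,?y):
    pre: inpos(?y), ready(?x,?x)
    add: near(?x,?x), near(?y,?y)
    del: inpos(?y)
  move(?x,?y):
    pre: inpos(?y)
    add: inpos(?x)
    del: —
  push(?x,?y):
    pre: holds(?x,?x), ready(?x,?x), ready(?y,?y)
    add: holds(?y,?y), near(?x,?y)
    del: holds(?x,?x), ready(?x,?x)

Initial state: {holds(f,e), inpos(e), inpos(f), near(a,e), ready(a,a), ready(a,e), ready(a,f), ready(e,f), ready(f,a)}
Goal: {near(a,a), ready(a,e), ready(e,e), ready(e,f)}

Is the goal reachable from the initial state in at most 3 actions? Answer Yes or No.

Yes

1. grab(a,f)  →  {holds(f,e), inpos(e), near(a,a), near(a,e), near(f,f), ready(a,a), ready(a,e), ready(a,f), ready(e,f), ready(f,a)}
2. tag(a,e)  →  {holds(e,e), holds(f,e), inpos(e), near(a,a), near(a,e), near(f,f), ready(a,a), ready(a,e), ready(a,f), ready(e,e), ready(e,f), ready(f,a)}
optimal plan length = 2; 2 ≤ 3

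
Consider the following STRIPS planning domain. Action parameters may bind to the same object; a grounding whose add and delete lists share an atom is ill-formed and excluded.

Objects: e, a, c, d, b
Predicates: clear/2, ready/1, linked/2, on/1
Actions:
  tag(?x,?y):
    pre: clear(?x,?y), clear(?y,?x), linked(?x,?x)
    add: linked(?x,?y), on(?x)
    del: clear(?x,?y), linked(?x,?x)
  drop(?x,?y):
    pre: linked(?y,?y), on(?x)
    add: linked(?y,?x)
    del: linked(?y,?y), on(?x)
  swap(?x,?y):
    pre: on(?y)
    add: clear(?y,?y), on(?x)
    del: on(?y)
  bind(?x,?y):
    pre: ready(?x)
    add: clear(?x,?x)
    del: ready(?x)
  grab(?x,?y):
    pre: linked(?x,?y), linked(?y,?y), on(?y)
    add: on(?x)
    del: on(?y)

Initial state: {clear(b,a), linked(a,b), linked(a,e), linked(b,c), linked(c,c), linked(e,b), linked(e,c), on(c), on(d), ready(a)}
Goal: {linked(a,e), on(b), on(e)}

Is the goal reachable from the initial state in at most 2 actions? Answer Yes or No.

1. swap(e,c)  →  {clear(b,a), clear(c,c), linked(a,b), linked(a,e), linked(b,c), linked(c,c), linked(e,b), linked(e,c), on(d), on(e), ready(a)}
2. swap(b,d)  →  {clear(b,a), clear(c,c), clear(d,d), linked(a,b), linked(a,e), linked(b,c), linked(c,c), linked(e,b), linked(e,c), on(b), on(e), ready(a)}
optimal plan length = 2; 2 ≤ 2

Yes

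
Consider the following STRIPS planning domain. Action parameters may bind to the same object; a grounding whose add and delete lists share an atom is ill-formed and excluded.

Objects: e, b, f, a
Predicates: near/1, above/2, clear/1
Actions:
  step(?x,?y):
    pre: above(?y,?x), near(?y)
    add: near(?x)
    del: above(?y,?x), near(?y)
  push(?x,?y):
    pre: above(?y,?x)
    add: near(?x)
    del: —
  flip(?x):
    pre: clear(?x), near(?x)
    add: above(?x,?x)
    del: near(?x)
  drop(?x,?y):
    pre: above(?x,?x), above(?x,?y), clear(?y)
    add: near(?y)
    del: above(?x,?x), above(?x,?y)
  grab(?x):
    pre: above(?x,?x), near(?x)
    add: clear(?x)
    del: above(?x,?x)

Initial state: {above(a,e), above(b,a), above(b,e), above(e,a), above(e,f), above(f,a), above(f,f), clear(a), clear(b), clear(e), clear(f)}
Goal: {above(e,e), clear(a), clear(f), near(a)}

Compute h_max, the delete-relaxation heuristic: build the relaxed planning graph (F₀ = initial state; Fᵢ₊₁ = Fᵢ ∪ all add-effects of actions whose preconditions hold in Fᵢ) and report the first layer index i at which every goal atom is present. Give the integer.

F0 = init (11 atoms)
F1 = F0 ∪ {near(a), near(e), near(f)}  (14 atoms)
F2 = F1 ∪ {above(a,a), above(e,e)}  (16 atoms)
goal ⊆ F2  ⇒  h_max = 2

2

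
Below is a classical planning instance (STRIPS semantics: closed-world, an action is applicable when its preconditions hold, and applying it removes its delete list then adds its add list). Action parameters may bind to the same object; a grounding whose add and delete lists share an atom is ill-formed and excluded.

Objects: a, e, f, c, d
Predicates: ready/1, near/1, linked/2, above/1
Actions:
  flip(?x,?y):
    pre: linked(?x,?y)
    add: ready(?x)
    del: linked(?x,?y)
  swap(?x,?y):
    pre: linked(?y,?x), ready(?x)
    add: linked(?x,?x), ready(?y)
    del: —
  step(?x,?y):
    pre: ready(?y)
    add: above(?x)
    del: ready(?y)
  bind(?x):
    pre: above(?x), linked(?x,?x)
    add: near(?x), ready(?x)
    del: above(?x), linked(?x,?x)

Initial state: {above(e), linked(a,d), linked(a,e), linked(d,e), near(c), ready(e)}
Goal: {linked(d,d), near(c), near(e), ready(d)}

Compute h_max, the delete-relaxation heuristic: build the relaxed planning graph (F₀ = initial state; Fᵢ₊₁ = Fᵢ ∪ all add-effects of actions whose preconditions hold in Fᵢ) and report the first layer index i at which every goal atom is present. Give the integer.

2

F0 = init (6 atoms)
F1 = F0 ∪ {above(a), above(c), above(d), above(f), linked(e,e), ready(a), ready(d)}  (13 atoms)
F2 = F1 ∪ {linked(d,d), near(e)}  (15 atoms)
goal ⊆ F2  ⇒  h_max = 2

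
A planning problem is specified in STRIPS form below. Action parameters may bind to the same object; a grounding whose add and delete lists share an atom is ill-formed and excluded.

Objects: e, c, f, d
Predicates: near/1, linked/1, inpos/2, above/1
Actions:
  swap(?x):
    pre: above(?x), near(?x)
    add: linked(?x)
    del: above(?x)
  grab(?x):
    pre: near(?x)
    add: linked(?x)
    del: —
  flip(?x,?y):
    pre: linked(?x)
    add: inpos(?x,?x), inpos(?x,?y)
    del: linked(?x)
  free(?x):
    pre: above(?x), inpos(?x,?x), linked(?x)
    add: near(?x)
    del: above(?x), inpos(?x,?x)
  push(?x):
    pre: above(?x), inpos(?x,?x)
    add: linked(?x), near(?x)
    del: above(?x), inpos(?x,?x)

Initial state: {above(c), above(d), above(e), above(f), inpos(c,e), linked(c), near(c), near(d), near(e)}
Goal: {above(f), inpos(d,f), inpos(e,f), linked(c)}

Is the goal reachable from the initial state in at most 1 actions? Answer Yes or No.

1. swap(e)  →  {above(c), above(d), above(f), inpos(c,e), linked(c), linked(e), near(c), near(d), near(e)}
2. swap(d)  →  {above(c), above(f), inpos(c,e), linked(c), linked(d), linked(e), near(c), near(d), near(e)}
3. flip(e,f)  →  {above(c), above(f), inpos(c,e), inpos(e,e), inpos(e,f), linked(c), linked(d), near(c), near(d), near(e)}
4. flip(d,f)  →  {above(c), above(f), inpos(c,e), inpos(d,d), inpos(d,f), inpos(e,e), inpos(e,f), linked(c), near(c), near(d), near(e)}
optimal plan length = 4; 4 > 1

No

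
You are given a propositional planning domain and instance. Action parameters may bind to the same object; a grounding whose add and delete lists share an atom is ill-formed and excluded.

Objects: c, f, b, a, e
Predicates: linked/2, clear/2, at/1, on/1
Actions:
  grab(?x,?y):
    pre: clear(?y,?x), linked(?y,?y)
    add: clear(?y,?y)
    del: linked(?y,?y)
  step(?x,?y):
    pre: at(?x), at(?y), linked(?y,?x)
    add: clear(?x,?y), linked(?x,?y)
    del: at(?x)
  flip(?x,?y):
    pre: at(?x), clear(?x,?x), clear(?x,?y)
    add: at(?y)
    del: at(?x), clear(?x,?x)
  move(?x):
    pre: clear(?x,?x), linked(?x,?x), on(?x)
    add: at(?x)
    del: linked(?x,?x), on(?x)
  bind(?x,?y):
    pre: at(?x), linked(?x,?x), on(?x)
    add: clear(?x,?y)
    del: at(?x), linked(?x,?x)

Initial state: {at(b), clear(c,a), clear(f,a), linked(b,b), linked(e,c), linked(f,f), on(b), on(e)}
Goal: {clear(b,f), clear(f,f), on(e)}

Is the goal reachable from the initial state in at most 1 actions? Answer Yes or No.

No

1. grab(a,f)  →  {at(b), clear(c,a), clear(f,a), clear(f,f), linked(b,b), linked(e,c), on(b), on(e)}
2. bind(b,f)  →  {clear(b,f), clear(c,a), clear(f,a), clear(f,f), linked(e,c), on(b), on(e)}
optimal plan length = 2; 2 > 1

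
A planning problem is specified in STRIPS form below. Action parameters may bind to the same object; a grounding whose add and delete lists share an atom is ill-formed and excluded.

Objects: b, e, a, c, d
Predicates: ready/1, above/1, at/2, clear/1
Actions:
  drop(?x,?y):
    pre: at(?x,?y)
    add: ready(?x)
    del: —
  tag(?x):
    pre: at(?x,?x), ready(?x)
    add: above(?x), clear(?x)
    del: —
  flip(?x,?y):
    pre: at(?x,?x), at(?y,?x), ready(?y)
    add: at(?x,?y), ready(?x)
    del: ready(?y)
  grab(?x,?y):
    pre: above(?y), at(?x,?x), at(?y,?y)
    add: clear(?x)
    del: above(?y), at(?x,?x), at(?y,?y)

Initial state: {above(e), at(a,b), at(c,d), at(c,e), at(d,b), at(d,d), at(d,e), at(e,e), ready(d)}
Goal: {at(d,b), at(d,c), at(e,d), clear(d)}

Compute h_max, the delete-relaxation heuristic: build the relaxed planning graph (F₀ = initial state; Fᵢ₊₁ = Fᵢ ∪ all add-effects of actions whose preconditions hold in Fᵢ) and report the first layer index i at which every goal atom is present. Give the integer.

2

F0 = init (9 atoms)
F1 = F0 ∪ {above(d), at(e,d), clear(d), clear(e), ready(a), ready(c), ready(e)}  (16 atoms)
F2 = F1 ∪ {at(d,c), at(e,c)}  (18 atoms)
goal ⊆ F2  ⇒  h_max = 2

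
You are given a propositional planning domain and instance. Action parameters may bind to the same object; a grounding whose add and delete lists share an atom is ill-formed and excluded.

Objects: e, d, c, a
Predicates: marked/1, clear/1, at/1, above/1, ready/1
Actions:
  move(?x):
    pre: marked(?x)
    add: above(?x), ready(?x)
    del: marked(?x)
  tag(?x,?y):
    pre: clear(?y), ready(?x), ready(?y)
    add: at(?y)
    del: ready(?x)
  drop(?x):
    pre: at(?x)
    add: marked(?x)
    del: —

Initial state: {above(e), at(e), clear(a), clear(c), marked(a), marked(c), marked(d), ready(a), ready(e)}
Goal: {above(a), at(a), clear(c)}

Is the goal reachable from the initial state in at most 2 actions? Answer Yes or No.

1. move(a)  →  {above(a), above(e), at(e), clear(a), clear(c), marked(c), marked(d), ready(a), ready(e)}
2. tag(e,a)  →  {above(a), above(e), at(a), at(e), clear(a), clear(c), marked(c), marked(d), ready(a)}
optimal plan length = 2; 2 ≤ 2

Yes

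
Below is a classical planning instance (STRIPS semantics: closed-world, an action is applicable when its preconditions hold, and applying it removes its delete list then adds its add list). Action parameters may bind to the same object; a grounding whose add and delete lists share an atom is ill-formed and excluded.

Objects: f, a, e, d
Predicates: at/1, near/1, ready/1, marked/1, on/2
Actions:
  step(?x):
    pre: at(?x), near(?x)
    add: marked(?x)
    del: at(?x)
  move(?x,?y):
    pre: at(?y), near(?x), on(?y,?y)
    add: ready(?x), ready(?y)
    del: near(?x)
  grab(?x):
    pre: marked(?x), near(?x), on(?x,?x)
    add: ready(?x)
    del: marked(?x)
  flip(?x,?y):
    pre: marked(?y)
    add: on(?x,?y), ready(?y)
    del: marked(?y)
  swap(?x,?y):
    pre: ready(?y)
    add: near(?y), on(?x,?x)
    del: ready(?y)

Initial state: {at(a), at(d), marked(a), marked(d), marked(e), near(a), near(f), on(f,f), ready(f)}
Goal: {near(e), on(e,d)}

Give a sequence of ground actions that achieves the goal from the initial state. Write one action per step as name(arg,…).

flip(f,e); flip(e,d); swap(f,e)

1. flip(f,e)  →  {at(a), at(d), marked(a), marked(d), near(a), near(f), on(f,e), on(f,f), ready(e), ready(f)}
2. flip(e,d)  →  {at(a), at(d), marked(a), near(a), near(f), on(e,d), on(f,e), on(f,f), ready(d), ready(e), ready(f)}
3. swap(f,e)  →  {at(a), at(d), marked(a), near(a), near(e), near(f), on(e,d), on(f,e), on(f,f), ready(d), ready(f)}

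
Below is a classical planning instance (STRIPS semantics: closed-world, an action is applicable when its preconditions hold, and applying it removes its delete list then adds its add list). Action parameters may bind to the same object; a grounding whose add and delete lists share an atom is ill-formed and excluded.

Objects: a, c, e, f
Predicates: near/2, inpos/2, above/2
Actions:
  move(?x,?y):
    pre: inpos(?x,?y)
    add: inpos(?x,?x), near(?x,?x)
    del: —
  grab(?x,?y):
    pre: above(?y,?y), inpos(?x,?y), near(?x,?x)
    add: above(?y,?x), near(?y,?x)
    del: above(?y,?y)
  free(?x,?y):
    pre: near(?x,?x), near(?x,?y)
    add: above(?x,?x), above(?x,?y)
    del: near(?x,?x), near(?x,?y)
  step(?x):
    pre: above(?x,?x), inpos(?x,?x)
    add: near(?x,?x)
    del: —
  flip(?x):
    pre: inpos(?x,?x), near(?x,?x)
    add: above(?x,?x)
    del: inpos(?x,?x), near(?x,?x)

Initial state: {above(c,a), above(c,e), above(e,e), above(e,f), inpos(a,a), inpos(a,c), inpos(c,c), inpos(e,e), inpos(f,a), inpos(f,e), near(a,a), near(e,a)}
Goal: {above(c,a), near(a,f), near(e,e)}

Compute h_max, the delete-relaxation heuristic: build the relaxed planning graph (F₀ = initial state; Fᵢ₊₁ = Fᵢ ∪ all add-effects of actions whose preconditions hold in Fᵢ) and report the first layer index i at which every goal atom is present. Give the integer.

F0 = init (12 atoms)
F1 = F0 ∪ {above(a,a), inpos(f,f), near(c,c), near(e,e), near(f,f)}  (17 atoms)
F2 = F1 ∪ {above(a,f), above(c,c), above(e,a), above(f,f), near(a,f), near(e,f)}  (23 atoms)
goal ⊆ F2  ⇒  h_max = 2

2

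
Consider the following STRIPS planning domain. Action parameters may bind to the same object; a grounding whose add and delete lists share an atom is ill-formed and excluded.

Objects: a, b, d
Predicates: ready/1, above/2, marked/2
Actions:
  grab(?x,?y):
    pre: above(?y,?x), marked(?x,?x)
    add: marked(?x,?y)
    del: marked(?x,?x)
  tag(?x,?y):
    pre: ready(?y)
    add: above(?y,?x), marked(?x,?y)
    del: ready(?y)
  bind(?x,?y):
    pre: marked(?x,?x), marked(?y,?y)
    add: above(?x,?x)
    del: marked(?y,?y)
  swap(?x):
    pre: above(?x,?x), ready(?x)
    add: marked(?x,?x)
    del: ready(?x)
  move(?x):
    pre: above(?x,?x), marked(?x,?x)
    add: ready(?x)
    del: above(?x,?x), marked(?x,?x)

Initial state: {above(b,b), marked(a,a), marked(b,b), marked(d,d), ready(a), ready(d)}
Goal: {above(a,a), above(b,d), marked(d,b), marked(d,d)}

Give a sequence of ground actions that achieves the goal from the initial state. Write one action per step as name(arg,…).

tag(a,a); move(b); tag(d,b)

1. tag(a,a)  →  {above(a,a), above(b,b), marked(a,a), marked(b,b), marked(d,d), ready(d)}
2. move(b)  →  {above(a,a), marked(a,a), marked(d,d), ready(b), ready(d)}
3. tag(d,b)  →  {above(a,a), above(b,d), marked(a,a), marked(d,b), marked(d,d), ready(d)}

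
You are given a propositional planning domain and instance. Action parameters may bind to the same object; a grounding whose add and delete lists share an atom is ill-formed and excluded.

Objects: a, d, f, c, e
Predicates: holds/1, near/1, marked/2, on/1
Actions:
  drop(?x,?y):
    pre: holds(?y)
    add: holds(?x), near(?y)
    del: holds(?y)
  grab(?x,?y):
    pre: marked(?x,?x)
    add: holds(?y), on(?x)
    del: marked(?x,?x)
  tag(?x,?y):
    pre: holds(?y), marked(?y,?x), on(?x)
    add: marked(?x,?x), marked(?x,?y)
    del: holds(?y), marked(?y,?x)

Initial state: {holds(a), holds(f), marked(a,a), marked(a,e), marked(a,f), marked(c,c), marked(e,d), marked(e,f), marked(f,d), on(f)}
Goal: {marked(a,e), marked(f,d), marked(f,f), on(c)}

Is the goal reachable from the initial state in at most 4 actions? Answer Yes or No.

1. grab(c,a)  →  {holds(a), holds(f), marked(a,a), marked(a,e), marked(a,f), marked(e,d), marked(e,f), marked(f,d), on(c), on(f)}
2. tag(f,a)  →  {holds(f), marked(a,a), marked(a,e), marked(e,d), marked(e,f), marked(f,a), marked(f,d), marked(f,f), on(c), on(f)}
optimal plan length = 2; 2 ≤ 4

Yes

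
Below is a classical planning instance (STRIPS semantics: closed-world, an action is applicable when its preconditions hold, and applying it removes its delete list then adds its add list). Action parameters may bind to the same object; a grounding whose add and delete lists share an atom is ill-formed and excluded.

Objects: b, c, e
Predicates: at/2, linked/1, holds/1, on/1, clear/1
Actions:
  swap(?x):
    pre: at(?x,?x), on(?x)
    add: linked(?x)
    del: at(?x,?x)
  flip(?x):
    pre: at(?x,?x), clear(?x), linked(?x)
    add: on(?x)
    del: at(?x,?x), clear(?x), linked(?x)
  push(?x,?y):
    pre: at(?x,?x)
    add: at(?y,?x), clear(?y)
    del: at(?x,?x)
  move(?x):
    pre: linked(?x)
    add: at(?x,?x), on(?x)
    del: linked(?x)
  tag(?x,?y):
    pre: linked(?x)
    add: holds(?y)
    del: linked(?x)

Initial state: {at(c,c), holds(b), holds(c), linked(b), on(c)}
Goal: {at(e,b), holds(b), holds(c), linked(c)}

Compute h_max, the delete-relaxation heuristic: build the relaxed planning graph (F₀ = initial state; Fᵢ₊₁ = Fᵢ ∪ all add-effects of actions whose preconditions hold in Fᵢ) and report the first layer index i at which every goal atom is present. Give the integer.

2

F0 = init (5 atoms)
F1 = F0 ∪ {at(b,b), at(b,c), at(e,c), clear(b), clear(e), holds(e), linked(c), on(b)}  (13 atoms)
F2 = F1 ∪ {at(c,b), at(e,b), clear(c)}  (16 atoms)
goal ⊆ F2  ⇒  h_max = 2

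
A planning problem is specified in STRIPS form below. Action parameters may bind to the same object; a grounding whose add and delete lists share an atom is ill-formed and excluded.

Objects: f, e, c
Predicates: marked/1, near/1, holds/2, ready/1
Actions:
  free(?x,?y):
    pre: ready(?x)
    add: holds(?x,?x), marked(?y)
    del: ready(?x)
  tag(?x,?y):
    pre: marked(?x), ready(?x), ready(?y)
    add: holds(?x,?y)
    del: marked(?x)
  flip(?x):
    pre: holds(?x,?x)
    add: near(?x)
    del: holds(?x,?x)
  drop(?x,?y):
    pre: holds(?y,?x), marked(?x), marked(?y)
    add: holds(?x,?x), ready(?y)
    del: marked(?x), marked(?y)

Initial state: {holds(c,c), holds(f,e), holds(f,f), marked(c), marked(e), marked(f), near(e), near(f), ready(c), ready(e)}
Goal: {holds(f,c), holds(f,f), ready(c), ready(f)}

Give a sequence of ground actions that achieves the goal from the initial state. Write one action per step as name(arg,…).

drop(f,f); free(e,f); tag(f,c)

1. drop(f,f)  →  {holds(c,c), holds(f,e), holds(f,f), marked(c), marked(e), near(e), near(f), ready(c), ready(e), ready(f)}
2. free(e,f)  →  {holds(c,c), holds(e,e), holds(f,e), holds(f,f), marked(c), marked(e), marked(f), near(e), near(f), ready(c), ready(f)}
3. tag(f,c)  →  {holds(c,c), holds(e,e), holds(f,c), holds(f,e), holds(f,f), marked(c), marked(e), near(e), near(f), ready(c), ready(f)}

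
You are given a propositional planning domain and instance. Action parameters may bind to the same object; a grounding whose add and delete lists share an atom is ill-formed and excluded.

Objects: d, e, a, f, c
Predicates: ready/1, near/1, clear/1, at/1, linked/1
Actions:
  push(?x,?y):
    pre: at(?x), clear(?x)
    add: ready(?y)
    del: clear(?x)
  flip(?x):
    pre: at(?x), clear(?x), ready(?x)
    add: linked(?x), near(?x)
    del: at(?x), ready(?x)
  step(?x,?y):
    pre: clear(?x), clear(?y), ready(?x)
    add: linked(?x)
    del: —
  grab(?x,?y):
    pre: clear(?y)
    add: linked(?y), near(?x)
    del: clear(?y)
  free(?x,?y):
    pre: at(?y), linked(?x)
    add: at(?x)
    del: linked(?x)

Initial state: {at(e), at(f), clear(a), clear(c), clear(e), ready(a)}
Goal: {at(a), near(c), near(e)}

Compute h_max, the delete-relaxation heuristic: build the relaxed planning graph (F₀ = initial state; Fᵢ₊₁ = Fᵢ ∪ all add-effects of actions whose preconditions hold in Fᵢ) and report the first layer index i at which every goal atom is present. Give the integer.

2

F0 = init (6 atoms)
F1 = F0 ∪ {linked(a), linked(c), linked(e), near(a), near(c), near(d), near(e), near(f), ready(c), ready(d), ready(e), ready(f)}  (18 atoms)
F2 = F1 ∪ {at(a), at(c)}  (20 atoms)
goal ⊆ F2  ⇒  h_max = 2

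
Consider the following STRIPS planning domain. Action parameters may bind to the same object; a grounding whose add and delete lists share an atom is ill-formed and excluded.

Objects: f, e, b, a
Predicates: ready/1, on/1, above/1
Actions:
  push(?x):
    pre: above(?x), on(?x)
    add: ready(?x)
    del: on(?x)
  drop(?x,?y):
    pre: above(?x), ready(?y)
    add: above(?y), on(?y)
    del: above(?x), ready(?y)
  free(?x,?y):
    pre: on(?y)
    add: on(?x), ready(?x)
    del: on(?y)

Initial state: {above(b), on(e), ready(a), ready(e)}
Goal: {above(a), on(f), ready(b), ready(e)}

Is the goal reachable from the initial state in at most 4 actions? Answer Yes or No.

Yes

1. drop(b,a)  →  {above(a), on(a), on(e), ready(e)}
2. free(f,e)  →  {above(a), on(a), on(f), ready(e), ready(f)}
3. free(b,a)  →  {above(a), on(b), on(f), ready(b), ready(e), ready(f)}
optimal plan length = 3; 3 ≤ 4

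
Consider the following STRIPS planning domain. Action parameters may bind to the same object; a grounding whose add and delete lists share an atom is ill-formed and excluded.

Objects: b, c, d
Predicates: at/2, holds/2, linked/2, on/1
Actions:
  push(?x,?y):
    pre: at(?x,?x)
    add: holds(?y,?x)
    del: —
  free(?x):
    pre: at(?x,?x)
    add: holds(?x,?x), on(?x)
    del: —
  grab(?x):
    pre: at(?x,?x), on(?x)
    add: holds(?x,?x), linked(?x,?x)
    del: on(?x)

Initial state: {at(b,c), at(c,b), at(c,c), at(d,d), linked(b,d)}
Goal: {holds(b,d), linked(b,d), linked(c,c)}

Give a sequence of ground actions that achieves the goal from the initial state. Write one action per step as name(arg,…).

1. push(d,b)  →  {at(b,c), at(c,b), at(c,c), at(d,d), holds(b,d), linked(b,d)}
2. free(c)  →  {at(b,c), at(c,b), at(c,c), at(d,d), holds(b,d), holds(c,c), linked(b,d), on(c)}
3. grab(c)  →  {at(b,c), at(c,b), at(c,c), at(d,d), holds(b,d), holds(c,c), linked(b,d), linked(c,c)}

push(d,b); free(c); grab(c)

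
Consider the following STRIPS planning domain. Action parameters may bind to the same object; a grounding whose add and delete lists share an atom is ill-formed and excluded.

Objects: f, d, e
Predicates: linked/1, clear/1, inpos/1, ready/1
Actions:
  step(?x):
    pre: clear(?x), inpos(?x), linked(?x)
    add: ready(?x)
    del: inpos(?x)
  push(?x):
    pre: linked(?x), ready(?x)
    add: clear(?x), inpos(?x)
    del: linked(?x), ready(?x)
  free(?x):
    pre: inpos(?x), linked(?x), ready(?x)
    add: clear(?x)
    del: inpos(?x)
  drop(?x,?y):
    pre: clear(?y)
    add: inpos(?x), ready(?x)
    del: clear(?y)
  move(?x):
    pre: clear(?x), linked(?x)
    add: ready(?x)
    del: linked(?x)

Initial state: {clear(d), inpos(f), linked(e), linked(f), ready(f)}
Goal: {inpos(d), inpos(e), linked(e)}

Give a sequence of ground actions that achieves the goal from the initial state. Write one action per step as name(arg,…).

push(f); drop(d,f); drop(e,d)

1. push(f)  →  {clear(d), clear(f), inpos(f), linked(e)}
2. drop(d,f)  →  {clear(d), inpos(d), inpos(f), linked(e), ready(d)}
3. drop(e,d)  →  {inpos(d), inpos(e), inpos(f), linked(e), ready(d), ready(e)}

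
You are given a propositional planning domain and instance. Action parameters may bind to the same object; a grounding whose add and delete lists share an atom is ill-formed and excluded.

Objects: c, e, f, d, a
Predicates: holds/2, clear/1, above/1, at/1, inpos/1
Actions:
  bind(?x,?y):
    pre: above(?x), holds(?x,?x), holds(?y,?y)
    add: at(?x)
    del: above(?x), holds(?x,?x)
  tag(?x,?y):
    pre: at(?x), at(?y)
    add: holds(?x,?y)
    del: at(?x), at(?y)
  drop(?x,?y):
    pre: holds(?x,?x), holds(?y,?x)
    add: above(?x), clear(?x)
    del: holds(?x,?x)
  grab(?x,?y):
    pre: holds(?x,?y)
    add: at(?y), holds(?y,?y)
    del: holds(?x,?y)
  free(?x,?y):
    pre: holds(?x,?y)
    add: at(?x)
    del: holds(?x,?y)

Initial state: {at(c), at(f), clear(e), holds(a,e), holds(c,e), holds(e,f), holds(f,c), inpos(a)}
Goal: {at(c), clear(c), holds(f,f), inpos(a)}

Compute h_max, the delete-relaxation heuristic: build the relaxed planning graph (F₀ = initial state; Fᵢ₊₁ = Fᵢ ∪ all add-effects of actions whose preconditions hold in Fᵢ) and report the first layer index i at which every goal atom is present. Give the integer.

F0 = init (8 atoms)
F1 = F0 ∪ {at(a), at(e), holds(c,c), holds(c,f), holds(e,e), holds(f,f)}  (14 atoms)
F2 = F1 ∪ {above(c), above(e), above(f), clear(c), clear(f), holds(a,a), holds(a,c), holds(a,f), holds(c,a), holds(e,a), holds(e,c), holds(f,a), holds(f,e)}  (27 atoms)
goal ⊆ F2  ⇒  h_max = 2

2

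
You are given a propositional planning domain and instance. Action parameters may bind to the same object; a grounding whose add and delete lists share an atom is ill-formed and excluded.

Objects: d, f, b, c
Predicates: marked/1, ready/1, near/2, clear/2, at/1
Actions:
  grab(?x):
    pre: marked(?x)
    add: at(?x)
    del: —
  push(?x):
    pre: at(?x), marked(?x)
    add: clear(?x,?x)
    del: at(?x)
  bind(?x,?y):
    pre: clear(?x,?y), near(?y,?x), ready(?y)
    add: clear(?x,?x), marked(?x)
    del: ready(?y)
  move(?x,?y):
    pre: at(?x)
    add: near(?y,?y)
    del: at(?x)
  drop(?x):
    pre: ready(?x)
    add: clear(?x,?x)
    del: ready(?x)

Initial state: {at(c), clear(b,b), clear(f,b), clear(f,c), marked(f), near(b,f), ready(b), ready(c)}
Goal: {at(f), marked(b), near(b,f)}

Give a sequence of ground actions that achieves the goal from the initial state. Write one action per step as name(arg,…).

1. grab(f)  →  {at(c), at(f), clear(b,b), clear(f,b), clear(f,c), marked(f), near(b,f), ready(b), ready(c)}
2. move(c,b)  →  {at(f), clear(b,b), clear(f,b), clear(f,c), marked(f), near(b,b), near(b,f), ready(b), ready(c)}
3. bind(b,b)  →  {at(f), clear(b,b), clear(f,b), clear(f,c), marked(b), marked(f), near(b,b), near(b,f), ready(c)}

grab(f); move(c,b); bind(b,b)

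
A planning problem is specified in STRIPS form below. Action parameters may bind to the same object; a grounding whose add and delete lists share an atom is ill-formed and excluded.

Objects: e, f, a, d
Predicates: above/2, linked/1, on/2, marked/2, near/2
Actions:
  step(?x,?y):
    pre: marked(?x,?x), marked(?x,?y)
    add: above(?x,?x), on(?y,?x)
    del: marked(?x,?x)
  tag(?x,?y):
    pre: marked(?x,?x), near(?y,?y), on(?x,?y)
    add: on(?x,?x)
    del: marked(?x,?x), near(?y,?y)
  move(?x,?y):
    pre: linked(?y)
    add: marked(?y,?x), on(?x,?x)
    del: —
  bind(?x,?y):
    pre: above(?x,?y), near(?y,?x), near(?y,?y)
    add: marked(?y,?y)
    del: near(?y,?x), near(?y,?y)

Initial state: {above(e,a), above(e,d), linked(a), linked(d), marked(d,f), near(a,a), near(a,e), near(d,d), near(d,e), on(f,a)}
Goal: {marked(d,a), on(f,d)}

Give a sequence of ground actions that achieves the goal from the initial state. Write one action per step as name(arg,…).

1. move(a,d)  →  {above(e,a), above(e,d), linked(a), linked(d), marked(d,a), marked(d,f), near(a,a), near(a,e), near(d,d), near(d,e), on(a,a), on(f,a)}
2. move(d,d)  →  {above(e,a), above(e,d), linked(a), linked(d), marked(d,a), marked(d,d), marked(d,f), near(a,a), near(a,e), near(d,d), near(d,e), on(a,a), on(d,d), on(f,a)}
3. step(d,f)  →  {above(d,d), above(e,a), above(e,d), linked(a), linked(d), marked(d,a), marked(d,f), near(a,a), near(a,e), near(d,d), near(d,e), on(a,a), on(d,d), on(f,a), on(f,d)}

move(a,d); move(d,d); step(d,f)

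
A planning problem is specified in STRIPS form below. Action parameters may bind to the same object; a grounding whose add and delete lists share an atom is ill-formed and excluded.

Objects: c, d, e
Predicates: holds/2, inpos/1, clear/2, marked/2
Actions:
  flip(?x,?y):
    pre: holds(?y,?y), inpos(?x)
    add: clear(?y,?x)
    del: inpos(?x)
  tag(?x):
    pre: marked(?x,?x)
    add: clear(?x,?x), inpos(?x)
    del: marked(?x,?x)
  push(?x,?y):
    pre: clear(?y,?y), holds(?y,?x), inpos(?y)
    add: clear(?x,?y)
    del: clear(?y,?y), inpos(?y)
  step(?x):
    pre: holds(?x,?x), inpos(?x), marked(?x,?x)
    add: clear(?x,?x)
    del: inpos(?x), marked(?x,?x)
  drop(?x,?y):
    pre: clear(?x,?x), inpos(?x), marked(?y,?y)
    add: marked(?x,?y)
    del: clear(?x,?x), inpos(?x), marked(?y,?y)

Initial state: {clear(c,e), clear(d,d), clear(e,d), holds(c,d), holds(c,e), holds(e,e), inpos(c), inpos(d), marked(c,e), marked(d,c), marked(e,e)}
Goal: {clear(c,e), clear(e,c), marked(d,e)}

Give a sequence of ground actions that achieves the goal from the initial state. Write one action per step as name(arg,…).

flip(c,e); drop(d,e)

1. flip(c,e)  →  {clear(c,e), clear(d,d), clear(e,c), clear(e,d), holds(c,d), holds(c,e), holds(e,e), inpos(d), marked(c,e), marked(d,c), marked(e,e)}
2. drop(d,e)  →  {clear(c,e), clear(e,c), clear(e,d), holds(c,d), holds(c,e), holds(e,e), marked(c,e), marked(d,c), marked(d,e)}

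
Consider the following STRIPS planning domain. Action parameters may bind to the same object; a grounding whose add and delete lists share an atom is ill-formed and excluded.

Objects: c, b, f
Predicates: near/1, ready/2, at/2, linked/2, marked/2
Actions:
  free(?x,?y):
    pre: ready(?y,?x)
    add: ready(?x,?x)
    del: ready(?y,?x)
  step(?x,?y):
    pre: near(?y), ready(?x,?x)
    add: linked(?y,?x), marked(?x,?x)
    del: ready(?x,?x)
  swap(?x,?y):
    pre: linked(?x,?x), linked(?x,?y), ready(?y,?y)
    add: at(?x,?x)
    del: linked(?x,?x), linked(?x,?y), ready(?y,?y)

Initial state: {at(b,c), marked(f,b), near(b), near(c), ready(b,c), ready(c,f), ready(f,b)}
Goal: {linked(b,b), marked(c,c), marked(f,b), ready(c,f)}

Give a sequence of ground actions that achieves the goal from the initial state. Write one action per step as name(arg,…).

1. free(c,b)  →  {at(b,c), marked(f,b), near(b), near(c), ready(c,c), ready(c,f), ready(f,b)}
2. free(b,f)  →  {at(b,c), marked(f,b), near(b), near(c), ready(b,b), ready(c,c), ready(c,f)}
3. step(c,c)  →  {at(b,c), linked(c,c), marked(c,c), marked(f,b), near(b), near(c), ready(b,b), ready(c,f)}
4. step(b,b)  →  {at(b,c), linked(b,b), linked(c,c), marked(b,b), marked(c,c), marked(f,b), near(b), near(c), ready(c,f)}

free(c,b); free(b,f); step(c,c); step(b,b)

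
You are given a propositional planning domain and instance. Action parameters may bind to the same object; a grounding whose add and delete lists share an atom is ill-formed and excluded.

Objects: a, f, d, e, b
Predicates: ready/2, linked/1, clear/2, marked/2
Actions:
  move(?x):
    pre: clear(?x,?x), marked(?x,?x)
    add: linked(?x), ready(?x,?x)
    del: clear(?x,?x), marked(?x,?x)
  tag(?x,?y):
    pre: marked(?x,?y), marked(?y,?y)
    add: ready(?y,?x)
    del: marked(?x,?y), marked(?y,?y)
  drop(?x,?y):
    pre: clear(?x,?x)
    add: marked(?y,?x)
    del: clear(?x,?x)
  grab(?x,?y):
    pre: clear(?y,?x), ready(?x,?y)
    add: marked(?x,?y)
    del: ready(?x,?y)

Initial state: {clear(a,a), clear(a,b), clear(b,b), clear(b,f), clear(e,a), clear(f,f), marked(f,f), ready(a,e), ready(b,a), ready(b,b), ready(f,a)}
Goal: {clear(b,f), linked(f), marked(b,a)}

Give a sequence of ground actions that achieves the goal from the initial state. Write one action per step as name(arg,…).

1. move(f)  →  {clear(a,a), clear(a,b), clear(b,b), clear(b,f), clear(e,a), linked(f), ready(a,e), ready(b,a), ready(b,b), ready(f,a), ready(f,f)}
2. drop(a,b)  →  {clear(a,b), clear(b,b), clear(b,f), clear(e,a), linked(f), marked(b,a), ready(a,e), ready(b,a), ready(b,b), ready(f,a), ready(f,f)}

move(f); drop(a,b)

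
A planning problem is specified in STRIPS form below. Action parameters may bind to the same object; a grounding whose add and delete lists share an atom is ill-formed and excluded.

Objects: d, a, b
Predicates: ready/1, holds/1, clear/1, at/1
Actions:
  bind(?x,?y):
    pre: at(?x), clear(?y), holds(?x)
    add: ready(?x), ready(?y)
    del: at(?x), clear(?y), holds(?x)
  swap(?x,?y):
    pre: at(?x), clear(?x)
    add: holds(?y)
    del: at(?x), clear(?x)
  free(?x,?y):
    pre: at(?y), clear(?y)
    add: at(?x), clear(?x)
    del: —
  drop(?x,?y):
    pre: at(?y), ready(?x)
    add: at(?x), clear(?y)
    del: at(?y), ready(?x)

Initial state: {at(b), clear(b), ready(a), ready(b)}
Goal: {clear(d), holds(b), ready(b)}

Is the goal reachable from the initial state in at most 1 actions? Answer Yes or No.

1. free(d,b)  →  {at(b), at(d), clear(b), clear(d), ready(a), ready(b)}
2. swap(b,b)  →  {at(d), clear(d), holds(b), ready(a), ready(b)}
optimal plan length = 2; 2 > 1

No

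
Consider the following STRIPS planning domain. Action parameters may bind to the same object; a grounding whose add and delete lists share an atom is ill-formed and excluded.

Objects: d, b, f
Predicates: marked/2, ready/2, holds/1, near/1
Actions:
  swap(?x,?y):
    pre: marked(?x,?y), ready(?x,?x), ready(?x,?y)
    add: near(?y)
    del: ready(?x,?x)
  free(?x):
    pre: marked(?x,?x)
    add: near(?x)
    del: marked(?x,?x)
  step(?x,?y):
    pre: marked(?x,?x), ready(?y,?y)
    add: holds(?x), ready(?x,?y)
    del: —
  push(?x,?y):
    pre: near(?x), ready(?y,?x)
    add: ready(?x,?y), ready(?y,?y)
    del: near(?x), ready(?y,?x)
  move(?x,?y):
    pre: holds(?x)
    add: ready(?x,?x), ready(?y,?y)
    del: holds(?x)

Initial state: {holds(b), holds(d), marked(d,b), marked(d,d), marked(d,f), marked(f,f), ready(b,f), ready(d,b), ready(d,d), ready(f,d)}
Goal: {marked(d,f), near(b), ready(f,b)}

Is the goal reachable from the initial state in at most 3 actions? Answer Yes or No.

Yes

1. swap(d,b)  →  {holds(b), holds(d), marked(d,b), marked(d,d), marked(d,f), marked(f,f), near(b), ready(b,f), ready(d,b), ready(f,d)}
2. free(f)  →  {holds(b), holds(d), marked(d,b), marked(d,d), marked(d,f), near(b), near(f), ready(b,f), ready(d,b), ready(f,d)}
3. push(f,b)  →  {holds(b), holds(d), marked(d,b), marked(d,d), marked(d,f), near(b), ready(b,b), ready(d,b), ready(f,b), ready(f,d)}
optimal plan length = 3; 3 ≤ 3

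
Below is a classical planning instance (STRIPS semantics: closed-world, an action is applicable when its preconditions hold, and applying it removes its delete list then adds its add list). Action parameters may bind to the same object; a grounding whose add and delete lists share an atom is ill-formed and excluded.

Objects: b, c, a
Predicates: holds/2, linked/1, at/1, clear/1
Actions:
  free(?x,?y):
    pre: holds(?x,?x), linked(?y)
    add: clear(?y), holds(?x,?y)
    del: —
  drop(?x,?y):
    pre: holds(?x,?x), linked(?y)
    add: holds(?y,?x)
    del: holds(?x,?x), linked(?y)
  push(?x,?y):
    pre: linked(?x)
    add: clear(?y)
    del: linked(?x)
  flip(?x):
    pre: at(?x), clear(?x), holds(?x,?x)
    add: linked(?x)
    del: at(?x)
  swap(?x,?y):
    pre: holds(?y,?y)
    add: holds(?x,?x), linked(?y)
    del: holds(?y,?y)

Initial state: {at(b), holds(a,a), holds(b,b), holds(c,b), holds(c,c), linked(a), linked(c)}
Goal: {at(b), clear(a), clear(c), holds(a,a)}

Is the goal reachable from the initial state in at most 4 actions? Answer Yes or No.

Yes

1. free(b,c)  →  {at(b), clear(c), holds(a,a), holds(b,b), holds(b,c), holds(c,b), holds(c,c), linked(a), linked(c)}
2. free(b,a)  →  {at(b), clear(a), clear(c), holds(a,a), holds(b,a), holds(b,b), holds(b,c), holds(c,b), holds(c,c), linked(a), linked(c)}
optimal plan length = 2; 2 ≤ 4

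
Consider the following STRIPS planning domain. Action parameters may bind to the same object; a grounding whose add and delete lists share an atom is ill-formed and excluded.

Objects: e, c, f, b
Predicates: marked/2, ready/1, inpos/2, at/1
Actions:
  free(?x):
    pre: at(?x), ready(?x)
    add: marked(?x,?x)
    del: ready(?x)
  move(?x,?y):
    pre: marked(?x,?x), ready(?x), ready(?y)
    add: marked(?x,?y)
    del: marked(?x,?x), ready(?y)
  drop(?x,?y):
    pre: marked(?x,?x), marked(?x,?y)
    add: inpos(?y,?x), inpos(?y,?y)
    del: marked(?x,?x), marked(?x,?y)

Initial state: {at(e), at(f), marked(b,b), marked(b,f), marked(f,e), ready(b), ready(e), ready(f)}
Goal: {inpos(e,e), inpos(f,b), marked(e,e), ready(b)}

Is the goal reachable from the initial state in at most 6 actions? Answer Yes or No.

1. free(e)  →  {at(e), at(f), marked(b,b), marked(b,f), marked(e,e), marked(f,e), ready(b), ready(f)}
2. free(f)  →  {at(e), at(f), marked(b,b), marked(b,f), marked(e,e), marked(f,e), marked(f,f), ready(b)}
3. drop(f,e)  →  {at(e), at(f), inpos(e,e), inpos(e,f), marked(b,b), marked(b,f), marked(e,e), ready(b)}
4. drop(b,f)  →  {at(e), at(f), inpos(e,e), inpos(e,f), inpos(f,b), inpos(f,f), marked(e,e), ready(b)}
optimal plan length = 4; 4 ≤ 6

Yes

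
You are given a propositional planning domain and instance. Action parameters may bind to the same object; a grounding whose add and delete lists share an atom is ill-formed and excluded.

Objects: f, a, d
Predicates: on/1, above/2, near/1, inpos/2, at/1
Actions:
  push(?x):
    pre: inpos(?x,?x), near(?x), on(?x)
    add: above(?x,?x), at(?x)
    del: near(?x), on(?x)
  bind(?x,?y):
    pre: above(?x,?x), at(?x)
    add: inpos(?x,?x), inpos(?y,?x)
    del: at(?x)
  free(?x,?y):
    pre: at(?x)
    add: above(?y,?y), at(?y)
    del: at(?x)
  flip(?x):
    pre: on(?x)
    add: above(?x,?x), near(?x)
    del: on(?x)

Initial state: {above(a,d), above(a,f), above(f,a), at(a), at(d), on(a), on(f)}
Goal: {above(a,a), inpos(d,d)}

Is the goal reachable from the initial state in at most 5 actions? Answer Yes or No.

1. free(a,d)  →  {above(a,d), above(a,f), above(d,d), above(f,a), at(d), on(a), on(f)}
2. bind(d,f)  →  {above(a,d), above(a,f), above(d,d), above(f,a), inpos(d,d), inpos(f,d), on(a), on(f)}
3. flip(a)  →  {above(a,a), above(a,d), above(a,f), above(d,d), above(f,a), inpos(d,d), inpos(f,d), near(a), on(f)}
optimal plan length = 3; 3 ≤ 5

Yes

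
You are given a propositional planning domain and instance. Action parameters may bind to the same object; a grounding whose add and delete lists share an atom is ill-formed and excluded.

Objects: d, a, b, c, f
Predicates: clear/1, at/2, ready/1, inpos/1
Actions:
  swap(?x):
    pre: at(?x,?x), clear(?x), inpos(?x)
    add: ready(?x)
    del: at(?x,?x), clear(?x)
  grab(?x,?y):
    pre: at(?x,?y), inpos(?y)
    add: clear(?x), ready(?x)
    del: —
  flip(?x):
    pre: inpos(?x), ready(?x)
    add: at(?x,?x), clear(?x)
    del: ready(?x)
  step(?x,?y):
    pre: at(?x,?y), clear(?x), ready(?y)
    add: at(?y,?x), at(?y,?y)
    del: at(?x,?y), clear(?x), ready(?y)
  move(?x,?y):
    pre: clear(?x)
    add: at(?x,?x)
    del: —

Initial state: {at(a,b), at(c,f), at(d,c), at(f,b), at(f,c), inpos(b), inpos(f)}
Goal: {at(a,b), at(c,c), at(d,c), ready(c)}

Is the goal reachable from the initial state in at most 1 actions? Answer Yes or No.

No

1. grab(c,f)  →  {at(a,b), at(c,f), at(d,c), at(f,b), at(f,c), clear(c), inpos(b), inpos(f), ready(c)}
2. move(c,d)  →  {at(a,b), at(c,c), at(c,f), at(d,c), at(f,b), at(f,c), clear(c), inpos(b), inpos(f), ready(c)}
optimal plan length = 2; 2 > 1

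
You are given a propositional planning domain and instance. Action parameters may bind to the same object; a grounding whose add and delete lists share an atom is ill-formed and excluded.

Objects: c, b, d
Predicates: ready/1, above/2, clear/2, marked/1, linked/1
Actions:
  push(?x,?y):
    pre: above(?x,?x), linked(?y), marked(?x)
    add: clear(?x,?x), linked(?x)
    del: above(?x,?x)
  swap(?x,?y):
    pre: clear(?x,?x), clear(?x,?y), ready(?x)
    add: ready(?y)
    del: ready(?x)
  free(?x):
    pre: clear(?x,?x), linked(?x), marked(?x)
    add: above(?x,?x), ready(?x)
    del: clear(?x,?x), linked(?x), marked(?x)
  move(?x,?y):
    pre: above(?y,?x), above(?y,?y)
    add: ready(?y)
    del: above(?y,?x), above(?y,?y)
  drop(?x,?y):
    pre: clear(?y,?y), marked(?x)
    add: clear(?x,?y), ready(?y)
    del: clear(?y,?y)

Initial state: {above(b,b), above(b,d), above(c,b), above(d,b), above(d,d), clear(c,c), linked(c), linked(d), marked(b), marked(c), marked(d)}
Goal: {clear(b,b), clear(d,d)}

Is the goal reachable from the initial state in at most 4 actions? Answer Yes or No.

Yes

1. push(b,c)  →  {above(b,d), above(c,b), above(d,b), above(d,d), clear(b,b), clear(c,c), linked(b), linked(c), linked(d), marked(b), marked(c), marked(d)}
2. push(d,c)  →  {above(b,d), above(c,b), above(d,b), clear(b,b), clear(c,c), clear(d,d), linked(b), linked(c), linked(d), marked(b), marked(c), marked(d)}
optimal plan length = 2; 2 ≤ 4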